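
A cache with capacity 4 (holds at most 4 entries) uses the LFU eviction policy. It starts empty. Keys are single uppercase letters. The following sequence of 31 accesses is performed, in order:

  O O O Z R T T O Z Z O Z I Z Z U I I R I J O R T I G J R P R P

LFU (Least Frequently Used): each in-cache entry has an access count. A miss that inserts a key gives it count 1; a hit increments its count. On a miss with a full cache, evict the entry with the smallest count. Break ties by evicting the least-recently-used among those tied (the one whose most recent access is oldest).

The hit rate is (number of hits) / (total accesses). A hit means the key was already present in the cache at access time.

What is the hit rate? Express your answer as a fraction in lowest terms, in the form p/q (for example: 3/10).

LFU simulation (capacity=4):
  1. access O: MISS. Cache: [O(c=1)]
  2. access O: HIT, count now 2. Cache: [O(c=2)]
  3. access O: HIT, count now 3. Cache: [O(c=3)]
  4. access Z: MISS. Cache: [Z(c=1) O(c=3)]
  5. access R: MISS. Cache: [Z(c=1) R(c=1) O(c=3)]
  6. access T: MISS. Cache: [Z(c=1) R(c=1) T(c=1) O(c=3)]
  7. access T: HIT, count now 2. Cache: [Z(c=1) R(c=1) T(c=2) O(c=3)]
  8. access O: HIT, count now 4. Cache: [Z(c=1) R(c=1) T(c=2) O(c=4)]
  9. access Z: HIT, count now 2. Cache: [R(c=1) T(c=2) Z(c=2) O(c=4)]
  10. access Z: HIT, count now 3. Cache: [R(c=1) T(c=2) Z(c=3) O(c=4)]
  11. access O: HIT, count now 5. Cache: [R(c=1) T(c=2) Z(c=3) O(c=5)]
  12. access Z: HIT, count now 4. Cache: [R(c=1) T(c=2) Z(c=4) O(c=5)]
  13. access I: MISS, evict R(c=1). Cache: [I(c=1) T(c=2) Z(c=4) O(c=5)]
  14. access Z: HIT, count now 5. Cache: [I(c=1) T(c=2) O(c=5) Z(c=5)]
  15. access Z: HIT, count now 6. Cache: [I(c=1) T(c=2) O(c=5) Z(c=6)]
  16. access U: MISS, evict I(c=1). Cache: [U(c=1) T(c=2) O(c=5) Z(c=6)]
  17. access I: MISS, evict U(c=1). Cache: [I(c=1) T(c=2) O(c=5) Z(c=6)]
  18. access I: HIT, count now 2. Cache: [T(c=2) I(c=2) O(c=5) Z(c=6)]
  19. access R: MISS, evict T(c=2). Cache: [R(c=1) I(c=2) O(c=5) Z(c=6)]
  20. access I: HIT, count now 3. Cache: [R(c=1) I(c=3) O(c=5) Z(c=6)]
  21. access J: MISS, evict R(c=1). Cache: [J(c=1) I(c=3) O(c=5) Z(c=6)]
  22. access O: HIT, count now 6. Cache: [J(c=1) I(c=3) Z(c=6) O(c=6)]
  23. access R: MISS, evict J(c=1). Cache: [R(c=1) I(c=3) Z(c=6) O(c=6)]
  24. access T: MISS, evict R(c=1). Cache: [T(c=1) I(c=3) Z(c=6) O(c=6)]
  25. access I: HIT, count now 4. Cache: [T(c=1) I(c=4) Z(c=6) O(c=6)]
  26. access G: MISS, evict T(c=1). Cache: [G(c=1) I(c=4) Z(c=6) O(c=6)]
  27. access J: MISS, evict G(c=1). Cache: [J(c=1) I(c=4) Z(c=6) O(c=6)]
  28. access R: MISS, evict J(c=1). Cache: [R(c=1) I(c=4) Z(c=6) O(c=6)]
  29. access P: MISS, evict R(c=1). Cache: [P(c=1) I(c=4) Z(c=6) O(c=6)]
  30. access R: MISS, evict P(c=1). Cache: [R(c=1) I(c=4) Z(c=6) O(c=6)]
  31. access P: MISS, evict R(c=1). Cache: [P(c=1) I(c=4) Z(c=6) O(c=6)]
Total: 14 hits, 17 misses, 13 evictions

Hit rate = 14/31

Answer: 14/31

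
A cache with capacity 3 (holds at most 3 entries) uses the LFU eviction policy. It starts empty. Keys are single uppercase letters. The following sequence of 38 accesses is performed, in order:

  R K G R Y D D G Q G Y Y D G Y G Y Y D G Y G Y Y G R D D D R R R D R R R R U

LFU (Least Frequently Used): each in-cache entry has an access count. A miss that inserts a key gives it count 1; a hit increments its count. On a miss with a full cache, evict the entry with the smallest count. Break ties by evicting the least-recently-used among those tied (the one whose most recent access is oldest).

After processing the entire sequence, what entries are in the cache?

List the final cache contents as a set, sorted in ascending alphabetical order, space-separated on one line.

LFU simulation (capacity=3):
  1. access R: MISS. Cache: [R(c=1)]
  2. access K: MISS. Cache: [R(c=1) K(c=1)]
  3. access G: MISS. Cache: [R(c=1) K(c=1) G(c=1)]
  4. access R: HIT, count now 2. Cache: [K(c=1) G(c=1) R(c=2)]
  5. access Y: MISS, evict K(c=1). Cache: [G(c=1) Y(c=1) R(c=2)]
  6. access D: MISS, evict G(c=1). Cache: [Y(c=1) D(c=1) R(c=2)]
  7. access D: HIT, count now 2. Cache: [Y(c=1) R(c=2) D(c=2)]
  8. access G: MISS, evict Y(c=1). Cache: [G(c=1) R(c=2) D(c=2)]
  9. access Q: MISS, evict G(c=1). Cache: [Q(c=1) R(c=2) D(c=2)]
  10. access G: MISS, evict Q(c=1). Cache: [G(c=1) R(c=2) D(c=2)]
  11. access Y: MISS, evict G(c=1). Cache: [Y(c=1) R(c=2) D(c=2)]
  12. access Y: HIT, count now 2. Cache: [R(c=2) D(c=2) Y(c=2)]
  13. access D: HIT, count now 3. Cache: [R(c=2) Y(c=2) D(c=3)]
  14. access G: MISS, evict R(c=2). Cache: [G(c=1) Y(c=2) D(c=3)]
  15. access Y: HIT, count now 3. Cache: [G(c=1) D(c=3) Y(c=3)]
  16. access G: HIT, count now 2. Cache: [G(c=2) D(c=3) Y(c=3)]
  17. access Y: HIT, count now 4. Cache: [G(c=2) D(c=3) Y(c=4)]
  18. access Y: HIT, count now 5. Cache: [G(c=2) D(c=3) Y(c=5)]
  19. access D: HIT, count now 4. Cache: [G(c=2) D(c=4) Y(c=5)]
  20. access G: HIT, count now 3. Cache: [G(c=3) D(c=4) Y(c=5)]
  21. access Y: HIT, count now 6. Cache: [G(c=3) D(c=4) Y(c=6)]
  22. access G: HIT, count now 4. Cache: [D(c=4) G(c=4) Y(c=6)]
  23. access Y: HIT, count now 7. Cache: [D(c=4) G(c=4) Y(c=7)]
  24. access Y: HIT, count now 8. Cache: [D(c=4) G(c=4) Y(c=8)]
  25. access G: HIT, count now 5. Cache: [D(c=4) G(c=5) Y(c=8)]
  26. access R: MISS, evict D(c=4). Cache: [R(c=1) G(c=5) Y(c=8)]
  27. access D: MISS, evict R(c=1). Cache: [D(c=1) G(c=5) Y(c=8)]
  28. access D: HIT, count now 2. Cache: [D(c=2) G(c=5) Y(c=8)]
  29. access D: HIT, count now 3. Cache: [D(c=3) G(c=5) Y(c=8)]
  30. access R: MISS, evict D(c=3). Cache: [R(c=1) G(c=5) Y(c=8)]
  31. access R: HIT, count now 2. Cache: [R(c=2) G(c=5) Y(c=8)]
  32. access R: HIT, count now 3. Cache: [R(c=3) G(c=5) Y(c=8)]
  33. access D: MISS, evict R(c=3). Cache: [D(c=1) G(c=5) Y(c=8)]
  34. access R: MISS, evict D(c=1). Cache: [R(c=1) G(c=5) Y(c=8)]
  35. access R: HIT, count now 2. Cache: [R(c=2) G(c=5) Y(c=8)]
  36. access R: HIT, count now 3. Cache: [R(c=3) G(c=5) Y(c=8)]
  37. access R: HIT, count now 4. Cache: [R(c=4) G(c=5) Y(c=8)]
  38. access U: MISS, evict R(c=4). Cache: [U(c=1) G(c=5) Y(c=8)]
Total: 22 hits, 16 misses, 13 evictions

Answer: G U Y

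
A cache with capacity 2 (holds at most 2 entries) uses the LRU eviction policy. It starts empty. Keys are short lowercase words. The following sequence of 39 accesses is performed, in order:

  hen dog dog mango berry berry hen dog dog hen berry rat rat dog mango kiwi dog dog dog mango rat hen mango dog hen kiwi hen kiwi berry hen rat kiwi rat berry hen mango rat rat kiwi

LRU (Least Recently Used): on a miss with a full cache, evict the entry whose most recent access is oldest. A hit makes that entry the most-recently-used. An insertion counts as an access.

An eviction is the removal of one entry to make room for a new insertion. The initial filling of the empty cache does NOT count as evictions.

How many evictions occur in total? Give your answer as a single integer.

LRU simulation (capacity=2):
  1. access hen: MISS. Cache (LRU->MRU): [hen]
  2. access dog: MISS. Cache (LRU->MRU): [hen dog]
  3. access dog: HIT. Cache (LRU->MRU): [hen dog]
  4. access mango: MISS, evict hen. Cache (LRU->MRU): [dog mango]
  5. access berry: MISS, evict dog. Cache (LRU->MRU): [mango berry]
  6. access berry: HIT. Cache (LRU->MRU): [mango berry]
  7. access hen: MISS, evict mango. Cache (LRU->MRU): [berry hen]
  8. access dog: MISS, evict berry. Cache (LRU->MRU): [hen dog]
  9. access dog: HIT. Cache (LRU->MRU): [hen dog]
  10. access hen: HIT. Cache (LRU->MRU): [dog hen]
  11. access berry: MISS, evict dog. Cache (LRU->MRU): [hen berry]
  12. access rat: MISS, evict hen. Cache (LRU->MRU): [berry rat]
  13. access rat: HIT. Cache (LRU->MRU): [berry rat]
  14. access dog: MISS, evict berry. Cache (LRU->MRU): [rat dog]
  15. access mango: MISS, evict rat. Cache (LRU->MRU): [dog mango]
  16. access kiwi: MISS, evict dog. Cache (LRU->MRU): [mango kiwi]
  17. access dog: MISS, evict mango. Cache (LRU->MRU): [kiwi dog]
  18. access dog: HIT. Cache (LRU->MRU): [kiwi dog]
  19. access dog: HIT. Cache (LRU->MRU): [kiwi dog]
  20. access mango: MISS, evict kiwi. Cache (LRU->MRU): [dog mango]
  21. access rat: MISS, evict dog. Cache (LRU->MRU): [mango rat]
  22. access hen: MISS, evict mango. Cache (LRU->MRU): [rat hen]
  23. access mango: MISS, evict rat. Cache (LRU->MRU): [hen mango]
  24. access dog: MISS, evict hen. Cache (LRU->MRU): [mango dog]
  25. access hen: MISS, evict mango. Cache (LRU->MRU): [dog hen]
  26. access kiwi: MISS, evict dog. Cache (LRU->MRU): [hen kiwi]
  27. access hen: HIT. Cache (LRU->MRU): [kiwi hen]
  28. access kiwi: HIT. Cache (LRU->MRU): [hen kiwi]
  29. access berry: MISS, evict hen. Cache (LRU->MRU): [kiwi berry]
  30. access hen: MISS, evict kiwi. Cache (LRU->MRU): [berry hen]
  31. access rat: MISS, evict berry. Cache (LRU->MRU): [hen rat]
  32. access kiwi: MISS, evict hen. Cache (LRU->MRU): [rat kiwi]
  33. access rat: HIT. Cache (LRU->MRU): [kiwi rat]
  34. access berry: MISS, evict kiwi. Cache (LRU->MRU): [rat berry]
  35. access hen: MISS, evict rat. Cache (LRU->MRU): [berry hen]
  36. access mango: MISS, evict berry. Cache (LRU->MRU): [hen mango]
  37. access rat: MISS, evict hen. Cache (LRU->MRU): [mango rat]
  38. access rat: HIT. Cache (LRU->MRU): [mango rat]
  39. access kiwi: MISS, evict mango. Cache (LRU->MRU): [rat kiwi]
Total: 11 hits, 28 misses, 26 evictions

Answer: 26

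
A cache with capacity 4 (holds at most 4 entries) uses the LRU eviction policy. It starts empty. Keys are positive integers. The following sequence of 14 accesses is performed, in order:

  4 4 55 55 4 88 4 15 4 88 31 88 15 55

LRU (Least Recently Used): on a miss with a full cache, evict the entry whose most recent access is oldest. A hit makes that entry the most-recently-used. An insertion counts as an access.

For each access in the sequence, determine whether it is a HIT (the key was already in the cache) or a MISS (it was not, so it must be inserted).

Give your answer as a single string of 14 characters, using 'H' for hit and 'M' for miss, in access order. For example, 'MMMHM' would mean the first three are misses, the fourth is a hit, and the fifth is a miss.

LRU simulation (capacity=4):
  1. access 4: MISS. Cache (LRU->MRU): [4]
  2. access 4: HIT. Cache (LRU->MRU): [4]
  3. access 55: MISS. Cache (LRU->MRU): [4 55]
  4. access 55: HIT. Cache (LRU->MRU): [4 55]
  5. access 4: HIT. Cache (LRU->MRU): [55 4]
  6. access 88: MISS. Cache (LRU->MRU): [55 4 88]
  7. access 4: HIT. Cache (LRU->MRU): [55 88 4]
  8. access 15: MISS. Cache (LRU->MRU): [55 88 4 15]
  9. access 4: HIT. Cache (LRU->MRU): [55 88 15 4]
  10. access 88: HIT. Cache (LRU->MRU): [55 15 4 88]
  11. access 31: MISS, evict 55. Cache (LRU->MRU): [15 4 88 31]
  12. access 88: HIT. Cache (LRU->MRU): [15 4 31 88]
  13. access 15: HIT. Cache (LRU->MRU): [4 31 88 15]
  14. access 55: MISS, evict 4. Cache (LRU->MRU): [31 88 15 55]
Total: 8 hits, 6 misses, 2 evictions

Answer: MHMHHMHMHHMHHM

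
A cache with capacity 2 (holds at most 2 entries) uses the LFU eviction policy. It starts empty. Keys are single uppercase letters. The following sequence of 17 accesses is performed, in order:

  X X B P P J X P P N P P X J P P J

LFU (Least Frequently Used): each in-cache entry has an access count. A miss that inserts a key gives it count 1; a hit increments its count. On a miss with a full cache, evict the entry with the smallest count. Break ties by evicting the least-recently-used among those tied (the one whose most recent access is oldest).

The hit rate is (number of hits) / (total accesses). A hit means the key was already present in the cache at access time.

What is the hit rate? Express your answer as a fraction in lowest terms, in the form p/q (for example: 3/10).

Answer: 9/17

Derivation:
LFU simulation (capacity=2):
  1. access X: MISS. Cache: [X(c=1)]
  2. access X: HIT, count now 2. Cache: [X(c=2)]
  3. access B: MISS. Cache: [B(c=1) X(c=2)]
  4. access P: MISS, evict B(c=1). Cache: [P(c=1) X(c=2)]
  5. access P: HIT, count now 2. Cache: [X(c=2) P(c=2)]
  6. access J: MISS, evict X(c=2). Cache: [J(c=1) P(c=2)]
  7. access X: MISS, evict J(c=1). Cache: [X(c=1) P(c=2)]
  8. access P: HIT, count now 3. Cache: [X(c=1) P(c=3)]
  9. access P: HIT, count now 4. Cache: [X(c=1) P(c=4)]
  10. access N: MISS, evict X(c=1). Cache: [N(c=1) P(c=4)]
  11. access P: HIT, count now 5. Cache: [N(c=1) P(c=5)]
  12. access P: HIT, count now 6. Cache: [N(c=1) P(c=6)]
  13. access X: MISS, evict N(c=1). Cache: [X(c=1) P(c=6)]
  14. access J: MISS, evict X(c=1). Cache: [J(c=1) P(c=6)]
  15. access P: HIT, count now 7. Cache: [J(c=1) P(c=7)]
  16. access P: HIT, count now 8. Cache: [J(c=1) P(c=8)]
  17. access J: HIT, count now 2. Cache: [J(c=2) P(c=8)]
Total: 9 hits, 8 misses, 6 evictions

Hit rate = 9/17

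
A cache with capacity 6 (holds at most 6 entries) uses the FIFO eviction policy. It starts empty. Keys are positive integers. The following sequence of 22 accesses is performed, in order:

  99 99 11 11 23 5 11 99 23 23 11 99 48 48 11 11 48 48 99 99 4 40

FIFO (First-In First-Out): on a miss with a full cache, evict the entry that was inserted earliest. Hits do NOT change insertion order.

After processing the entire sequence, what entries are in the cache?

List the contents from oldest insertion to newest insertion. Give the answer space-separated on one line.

FIFO simulation (capacity=6):
  1. access 99: MISS. Cache (old->new): [99]
  2. access 99: HIT. Cache (old->new): [99]
  3. access 11: MISS. Cache (old->new): [99 11]
  4. access 11: HIT. Cache (old->new): [99 11]
  5. access 23: MISS. Cache (old->new): [99 11 23]
  6. access 5: MISS. Cache (old->new): [99 11 23 5]
  7. access 11: HIT. Cache (old->new): [99 11 23 5]
  8. access 99: HIT. Cache (old->new): [99 11 23 5]
  9. access 23: HIT. Cache (old->new): [99 11 23 5]
  10. access 23: HIT. Cache (old->new): [99 11 23 5]
  11. access 11: HIT. Cache (old->new): [99 11 23 5]
  12. access 99: HIT. Cache (old->new): [99 11 23 5]
  13. access 48: MISS. Cache (old->new): [99 11 23 5 48]
  14. access 48: HIT. Cache (old->new): [99 11 23 5 48]
  15. access 11: HIT. Cache (old->new): [99 11 23 5 48]
  16. access 11: HIT. Cache (old->new): [99 11 23 5 48]
  17. access 48: HIT. Cache (old->new): [99 11 23 5 48]
  18. access 48: HIT. Cache (old->new): [99 11 23 5 48]
  19. access 99: HIT. Cache (old->new): [99 11 23 5 48]
  20. access 99: HIT. Cache (old->new): [99 11 23 5 48]
  21. access 4: MISS. Cache (old->new): [99 11 23 5 48 4]
  22. access 40: MISS, evict 99. Cache (old->new): [11 23 5 48 4 40]
Total: 15 hits, 7 misses, 1 evictions

Answer: 11 23 5 48 4 40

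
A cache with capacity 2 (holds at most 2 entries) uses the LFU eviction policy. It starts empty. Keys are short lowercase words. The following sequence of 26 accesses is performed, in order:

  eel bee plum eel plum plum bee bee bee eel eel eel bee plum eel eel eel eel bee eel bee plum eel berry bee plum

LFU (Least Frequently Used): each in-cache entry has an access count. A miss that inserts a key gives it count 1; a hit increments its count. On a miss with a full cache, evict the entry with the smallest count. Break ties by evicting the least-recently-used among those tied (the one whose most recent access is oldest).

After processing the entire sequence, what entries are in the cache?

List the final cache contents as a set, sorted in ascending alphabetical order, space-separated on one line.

Answer: bee plum

Derivation:
LFU simulation (capacity=2):
  1. access eel: MISS. Cache: [eel(c=1)]
  2. access bee: MISS. Cache: [eel(c=1) bee(c=1)]
  3. access plum: MISS, evict eel(c=1). Cache: [bee(c=1) plum(c=1)]
  4. access eel: MISS, evict bee(c=1). Cache: [plum(c=1) eel(c=1)]
  5. access plum: HIT, count now 2. Cache: [eel(c=1) plum(c=2)]
  6. access plum: HIT, count now 3. Cache: [eel(c=1) plum(c=3)]
  7. access bee: MISS, evict eel(c=1). Cache: [bee(c=1) plum(c=3)]
  8. access bee: HIT, count now 2. Cache: [bee(c=2) plum(c=3)]
  9. access bee: HIT, count now 3. Cache: [plum(c=3) bee(c=3)]
  10. access eel: MISS, evict plum(c=3). Cache: [eel(c=1) bee(c=3)]
  11. access eel: HIT, count now 2. Cache: [eel(c=2) bee(c=3)]
  12. access eel: HIT, count now 3. Cache: [bee(c=3) eel(c=3)]
  13. access bee: HIT, count now 4. Cache: [eel(c=3) bee(c=4)]
  14. access plum: MISS, evict eel(c=3). Cache: [plum(c=1) bee(c=4)]
  15. access eel: MISS, evict plum(c=1). Cache: [eel(c=1) bee(c=4)]
  16. access eel: HIT, count now 2. Cache: [eel(c=2) bee(c=4)]
  17. access eel: HIT, count now 3. Cache: [eel(c=3) bee(c=4)]
  18. access eel: HIT, count now 4. Cache: [bee(c=4) eel(c=4)]
  19. access bee: HIT, count now 5. Cache: [eel(c=4) bee(c=5)]
  20. access eel: HIT, count now 5. Cache: [bee(c=5) eel(c=5)]
  21. access bee: HIT, count now 6. Cache: [eel(c=5) bee(c=6)]
  22. access plum: MISS, evict eel(c=5). Cache: [plum(c=1) bee(c=6)]
  23. access eel: MISS, evict plum(c=1). Cache: [eel(c=1) bee(c=6)]
  24. access berry: MISS, evict eel(c=1). Cache: [berry(c=1) bee(c=6)]
  25. access bee: HIT, count now 7. Cache: [berry(c=1) bee(c=7)]
  26. access plum: MISS, evict berry(c=1). Cache: [plum(c=1) bee(c=7)]
Total: 14 hits, 12 misses, 10 evictions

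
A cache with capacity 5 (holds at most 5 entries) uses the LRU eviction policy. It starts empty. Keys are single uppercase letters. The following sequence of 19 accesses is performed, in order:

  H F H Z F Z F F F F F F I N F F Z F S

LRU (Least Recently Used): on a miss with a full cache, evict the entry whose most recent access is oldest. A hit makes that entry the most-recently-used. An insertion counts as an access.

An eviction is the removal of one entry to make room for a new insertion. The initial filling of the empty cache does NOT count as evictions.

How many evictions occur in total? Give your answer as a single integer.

LRU simulation (capacity=5):
  1. access H: MISS. Cache (LRU->MRU): [H]
  2. access F: MISS. Cache (LRU->MRU): [H F]
  3. access H: HIT. Cache (LRU->MRU): [F H]
  4. access Z: MISS. Cache (LRU->MRU): [F H Z]
  5. access F: HIT. Cache (LRU->MRU): [H Z F]
  6. access Z: HIT. Cache (LRU->MRU): [H F Z]
  7. access F: HIT. Cache (LRU->MRU): [H Z F]
  8. access F: HIT. Cache (LRU->MRU): [H Z F]
  9. access F: HIT. Cache (LRU->MRU): [H Z F]
  10. access F: HIT. Cache (LRU->MRU): [H Z F]
  11. access F: HIT. Cache (LRU->MRU): [H Z F]
  12. access F: HIT. Cache (LRU->MRU): [H Z F]
  13. access I: MISS. Cache (LRU->MRU): [H Z F I]
  14. access N: MISS. Cache (LRU->MRU): [H Z F I N]
  15. access F: HIT. Cache (LRU->MRU): [H Z I N F]
  16. access F: HIT. Cache (LRU->MRU): [H Z I N F]
  17. access Z: HIT. Cache (LRU->MRU): [H I N F Z]
  18. access F: HIT. Cache (LRU->MRU): [H I N Z F]
  19. access S: MISS, evict H. Cache (LRU->MRU): [I N Z F S]
Total: 13 hits, 6 misses, 1 evictions

Answer: 1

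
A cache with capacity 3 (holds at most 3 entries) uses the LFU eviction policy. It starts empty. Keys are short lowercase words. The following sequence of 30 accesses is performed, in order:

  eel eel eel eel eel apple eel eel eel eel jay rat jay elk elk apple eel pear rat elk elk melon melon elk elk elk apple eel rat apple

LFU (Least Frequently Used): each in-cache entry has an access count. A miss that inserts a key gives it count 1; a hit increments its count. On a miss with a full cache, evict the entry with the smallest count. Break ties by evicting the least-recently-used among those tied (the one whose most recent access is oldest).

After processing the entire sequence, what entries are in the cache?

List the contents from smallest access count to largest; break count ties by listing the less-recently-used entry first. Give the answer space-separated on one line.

Answer: apple elk eel

Derivation:
LFU simulation (capacity=3):
  1. access eel: MISS. Cache: [eel(c=1)]
  2. access eel: HIT, count now 2. Cache: [eel(c=2)]
  3. access eel: HIT, count now 3. Cache: [eel(c=3)]
  4. access eel: HIT, count now 4. Cache: [eel(c=4)]
  5. access eel: HIT, count now 5. Cache: [eel(c=5)]
  6. access apple: MISS. Cache: [apple(c=1) eel(c=5)]
  7. access eel: HIT, count now 6. Cache: [apple(c=1) eel(c=6)]
  8. access eel: HIT, count now 7. Cache: [apple(c=1) eel(c=7)]
  9. access eel: HIT, count now 8. Cache: [apple(c=1) eel(c=8)]
  10. access eel: HIT, count now 9. Cache: [apple(c=1) eel(c=9)]
  11. access jay: MISS. Cache: [apple(c=1) jay(c=1) eel(c=9)]
  12. access rat: MISS, evict apple(c=1). Cache: [jay(c=1) rat(c=1) eel(c=9)]
  13. access jay: HIT, count now 2. Cache: [rat(c=1) jay(c=2) eel(c=9)]
  14. access elk: MISS, evict rat(c=1). Cache: [elk(c=1) jay(c=2) eel(c=9)]
  15. access elk: HIT, count now 2. Cache: [jay(c=2) elk(c=2) eel(c=9)]
  16. access apple: MISS, evict jay(c=2). Cache: [apple(c=1) elk(c=2) eel(c=9)]
  17. access eel: HIT, count now 10. Cache: [apple(c=1) elk(c=2) eel(c=10)]
  18. access pear: MISS, evict apple(c=1). Cache: [pear(c=1) elk(c=2) eel(c=10)]
  19. access rat: MISS, evict pear(c=1). Cache: [rat(c=1) elk(c=2) eel(c=10)]
  20. access elk: HIT, count now 3. Cache: [rat(c=1) elk(c=3) eel(c=10)]
  21. access elk: HIT, count now 4. Cache: [rat(c=1) elk(c=4) eel(c=10)]
  22. access melon: MISS, evict rat(c=1). Cache: [melon(c=1) elk(c=4) eel(c=10)]
  23. access melon: HIT, count now 2. Cache: [melon(c=2) elk(c=4) eel(c=10)]
  24. access elk: HIT, count now 5. Cache: [melon(c=2) elk(c=5) eel(c=10)]
  25. access elk: HIT, count now 6. Cache: [melon(c=2) elk(c=6) eel(c=10)]
  26. access elk: HIT, count now 7. Cache: [melon(c=2) elk(c=7) eel(c=10)]
  27. access apple: MISS, evict melon(c=2). Cache: [apple(c=1) elk(c=7) eel(c=10)]
  28. access eel: HIT, count now 11. Cache: [apple(c=1) elk(c=7) eel(c=11)]
  29. access rat: MISS, evict apple(c=1). Cache: [rat(c=1) elk(c=7) eel(c=11)]
  30. access apple: MISS, evict rat(c=1). Cache: [apple(c=1) elk(c=7) eel(c=11)]
Total: 18 hits, 12 misses, 9 evictions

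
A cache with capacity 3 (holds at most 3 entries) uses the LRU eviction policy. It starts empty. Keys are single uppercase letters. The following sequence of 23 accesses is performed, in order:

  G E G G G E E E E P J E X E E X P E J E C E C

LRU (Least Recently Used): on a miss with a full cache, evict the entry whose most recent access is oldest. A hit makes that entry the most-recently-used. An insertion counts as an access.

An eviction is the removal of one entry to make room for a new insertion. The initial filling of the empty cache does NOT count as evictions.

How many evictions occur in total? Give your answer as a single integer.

LRU simulation (capacity=3):
  1. access G: MISS. Cache (LRU->MRU): [G]
  2. access E: MISS. Cache (LRU->MRU): [G E]
  3. access G: HIT. Cache (LRU->MRU): [E G]
  4. access G: HIT. Cache (LRU->MRU): [E G]
  5. access G: HIT. Cache (LRU->MRU): [E G]
  6. access E: HIT. Cache (LRU->MRU): [G E]
  7. access E: HIT. Cache (LRU->MRU): [G E]
  8. access E: HIT. Cache (LRU->MRU): [G E]
  9. access E: HIT. Cache (LRU->MRU): [G E]
  10. access P: MISS. Cache (LRU->MRU): [G E P]
  11. access J: MISS, evict G. Cache (LRU->MRU): [E P J]
  12. access E: HIT. Cache (LRU->MRU): [P J E]
  13. access X: MISS, evict P. Cache (LRU->MRU): [J E X]
  14. access E: HIT. Cache (LRU->MRU): [J X E]
  15. access E: HIT. Cache (LRU->MRU): [J X E]
  16. access X: HIT. Cache (LRU->MRU): [J E X]
  17. access P: MISS, evict J. Cache (LRU->MRU): [E X P]
  18. access E: HIT. Cache (LRU->MRU): [X P E]
  19. access J: MISS, evict X. Cache (LRU->MRU): [P E J]
  20. access E: HIT. Cache (LRU->MRU): [P J E]
  21. access C: MISS, evict P. Cache (LRU->MRU): [J E C]
  22. access E: HIT. Cache (LRU->MRU): [J C E]
  23. access C: HIT. Cache (LRU->MRU): [J E C]
Total: 15 hits, 8 misses, 5 evictions

Answer: 5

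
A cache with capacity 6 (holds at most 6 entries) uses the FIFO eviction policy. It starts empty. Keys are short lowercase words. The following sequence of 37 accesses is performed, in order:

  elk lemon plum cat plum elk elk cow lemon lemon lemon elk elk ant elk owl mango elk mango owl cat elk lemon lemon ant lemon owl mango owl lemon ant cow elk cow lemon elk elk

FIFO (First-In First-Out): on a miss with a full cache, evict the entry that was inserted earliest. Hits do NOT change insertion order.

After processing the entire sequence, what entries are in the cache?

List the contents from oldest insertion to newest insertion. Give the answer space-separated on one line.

Answer: cow ant owl mango elk lemon

Derivation:
FIFO simulation (capacity=6):
  1. access elk: MISS. Cache (old->new): [elk]
  2. access lemon: MISS. Cache (old->new): [elk lemon]
  3. access plum: MISS. Cache (old->new): [elk lemon plum]
  4. access cat: MISS. Cache (old->new): [elk lemon plum cat]
  5. access plum: HIT. Cache (old->new): [elk lemon plum cat]
  6. access elk: HIT. Cache (old->new): [elk lemon plum cat]
  7. access elk: HIT. Cache (old->new): [elk lemon plum cat]
  8. access cow: MISS. Cache (old->new): [elk lemon plum cat cow]
  9. access lemon: HIT. Cache (old->new): [elk lemon plum cat cow]
  10. access lemon: HIT. Cache (old->new): [elk lemon plum cat cow]
  11. access lemon: HIT. Cache (old->new): [elk lemon plum cat cow]
  12. access elk: HIT. Cache (old->new): [elk lemon plum cat cow]
  13. access elk: HIT. Cache (old->new): [elk lemon plum cat cow]
  14. access ant: MISS. Cache (old->new): [elk lemon plum cat cow ant]
  15. access elk: HIT. Cache (old->new): [elk lemon plum cat cow ant]
  16. access owl: MISS, evict elk. Cache (old->new): [lemon plum cat cow ant owl]
  17. access mango: MISS, evict lemon. Cache (old->new): [plum cat cow ant owl mango]
  18. access elk: MISS, evict plum. Cache (old->new): [cat cow ant owl mango elk]
  19. access mango: HIT. Cache (old->new): [cat cow ant owl mango elk]
  20. access owl: HIT. Cache (old->new): [cat cow ant owl mango elk]
  21. access cat: HIT. Cache (old->new): [cat cow ant owl mango elk]
  22. access elk: HIT. Cache (old->new): [cat cow ant owl mango elk]
  23. access lemon: MISS, evict cat. Cache (old->new): [cow ant owl mango elk lemon]
  24. access lemon: HIT. Cache (old->new): [cow ant owl mango elk lemon]
  25. access ant: HIT. Cache (old->new): [cow ant owl mango elk lemon]
  26. access lemon: HIT. Cache (old->new): [cow ant owl mango elk lemon]
  27. access owl: HIT. Cache (old->new): [cow ant owl mango elk lemon]
  28. access mango: HIT. Cache (old->new): [cow ant owl mango elk lemon]
  29. access owl: HIT. Cache (old->new): [cow ant owl mango elk lemon]
  30. access lemon: HIT. Cache (old->new): [cow ant owl mango elk lemon]
  31. access ant: HIT. Cache (old->new): [cow ant owl mango elk lemon]
  32. access cow: HIT. Cache (old->new): [cow ant owl mango elk lemon]
  33. access elk: HIT. Cache (old->new): [cow ant owl mango elk lemon]
  34. access cow: HIT. Cache (old->new): [cow ant owl mango elk lemon]
  35. access lemon: HIT. Cache (old->new): [cow ant owl mango elk lemon]
  36. access elk: HIT. Cache (old->new): [cow ant owl mango elk lemon]
  37. access elk: HIT. Cache (old->new): [cow ant owl mango elk lemon]
Total: 27 hits, 10 misses, 4 evictions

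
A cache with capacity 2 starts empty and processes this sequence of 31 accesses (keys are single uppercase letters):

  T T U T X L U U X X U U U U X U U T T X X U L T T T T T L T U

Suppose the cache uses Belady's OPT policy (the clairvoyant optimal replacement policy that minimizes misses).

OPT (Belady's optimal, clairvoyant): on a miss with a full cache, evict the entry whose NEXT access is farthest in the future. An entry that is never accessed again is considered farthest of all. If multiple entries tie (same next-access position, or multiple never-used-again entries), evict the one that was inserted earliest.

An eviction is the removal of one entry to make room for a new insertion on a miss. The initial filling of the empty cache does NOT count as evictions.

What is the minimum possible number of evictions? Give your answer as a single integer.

OPT (Belady) simulation (capacity=2):
  1. access T: MISS. Cache: [T]
  2. access T: HIT. Next use of T: step 4. Cache: [T]
  3. access U: MISS. Cache: [T U]
  4. access T: HIT. Next use of T: step 18. Cache: [T U]
  5. access X: MISS, evict T (next use: step 18). Cache: [U X]
  6. access L: MISS, evict X (next use: step 9). Cache: [U L]
  7. access U: HIT. Next use of U: step 8. Cache: [U L]
  8. access U: HIT. Next use of U: step 11. Cache: [U L]
  9. access X: MISS, evict L (next use: step 23). Cache: [U X]
  10. access X: HIT. Next use of X: step 15. Cache: [U X]
  11. access U: HIT. Next use of U: step 12. Cache: [U X]
  12. access U: HIT. Next use of U: step 13. Cache: [U X]
  13. access U: HIT. Next use of U: step 14. Cache: [U X]
  14. access U: HIT. Next use of U: step 16. Cache: [U X]
  15. access X: HIT. Next use of X: step 20. Cache: [U X]
  16. access U: HIT. Next use of U: step 17. Cache: [U X]
  17. access U: HIT. Next use of U: step 22. Cache: [U X]
  18. access T: MISS, evict U (next use: step 22). Cache: [X T]
  19. access T: HIT. Next use of T: step 24. Cache: [X T]
  20. access X: HIT. Next use of X: step 21. Cache: [X T]
  21. access X: HIT. Next use of X: never. Cache: [X T]
  22. access U: MISS, evict X (next use: never). Cache: [T U]
  23. access L: MISS, evict U (next use: step 31). Cache: [T L]
  24. access T: HIT. Next use of T: step 25. Cache: [T L]
  25. access T: HIT. Next use of T: step 26. Cache: [T L]
  26. access T: HIT. Next use of T: step 27. Cache: [T L]
  27. access T: HIT. Next use of T: step 28. Cache: [T L]
  28. access T: HIT. Next use of T: step 30. Cache: [T L]
  29. access L: HIT. Next use of L: never. Cache: [T L]
  30. access T: HIT. Next use of T: never. Cache: [T L]
  31. access U: MISS, evict T (next use: never). Cache: [L U]
Total: 22 hits, 9 misses, 7 evictions

Answer: 7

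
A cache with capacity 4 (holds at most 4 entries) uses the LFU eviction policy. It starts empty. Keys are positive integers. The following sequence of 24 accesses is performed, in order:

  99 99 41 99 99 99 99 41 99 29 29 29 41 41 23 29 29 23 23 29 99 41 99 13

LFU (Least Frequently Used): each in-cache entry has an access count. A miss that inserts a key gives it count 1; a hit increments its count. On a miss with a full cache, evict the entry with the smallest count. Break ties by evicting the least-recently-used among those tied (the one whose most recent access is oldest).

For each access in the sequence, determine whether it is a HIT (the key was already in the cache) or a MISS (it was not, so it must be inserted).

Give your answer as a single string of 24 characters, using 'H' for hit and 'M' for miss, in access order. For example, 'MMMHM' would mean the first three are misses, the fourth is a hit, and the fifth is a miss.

LFU simulation (capacity=4):
  1. access 99: MISS. Cache: [99(c=1)]
  2. access 99: HIT, count now 2. Cache: [99(c=2)]
  3. access 41: MISS. Cache: [41(c=1) 99(c=2)]
  4. access 99: HIT, count now 3. Cache: [41(c=1) 99(c=3)]
  5. access 99: HIT, count now 4. Cache: [41(c=1) 99(c=4)]
  6. access 99: HIT, count now 5. Cache: [41(c=1) 99(c=5)]
  7. access 99: HIT, count now 6. Cache: [41(c=1) 99(c=6)]
  8. access 41: HIT, count now 2. Cache: [41(c=2) 99(c=6)]
  9. access 99: HIT, count now 7. Cache: [41(c=2) 99(c=7)]
  10. access 29: MISS. Cache: [29(c=1) 41(c=2) 99(c=7)]
  11. access 29: HIT, count now 2. Cache: [41(c=2) 29(c=2) 99(c=7)]
  12. access 29: HIT, count now 3. Cache: [41(c=2) 29(c=3) 99(c=7)]
  13. access 41: HIT, count now 3. Cache: [29(c=3) 41(c=3) 99(c=7)]
  14. access 41: HIT, count now 4. Cache: [29(c=3) 41(c=4) 99(c=7)]
  15. access 23: MISS. Cache: [23(c=1) 29(c=3) 41(c=4) 99(c=7)]
  16. access 29: HIT, count now 4. Cache: [23(c=1) 41(c=4) 29(c=4) 99(c=7)]
  17. access 29: HIT, count now 5. Cache: [23(c=1) 41(c=4) 29(c=5) 99(c=7)]
  18. access 23: HIT, count now 2. Cache: [23(c=2) 41(c=4) 29(c=5) 99(c=7)]
  19. access 23: HIT, count now 3. Cache: [23(c=3) 41(c=4) 29(c=5) 99(c=7)]
  20. access 29: HIT, count now 6. Cache: [23(c=3) 41(c=4) 29(c=6) 99(c=7)]
  21. access 99: HIT, count now 8. Cache: [23(c=3) 41(c=4) 29(c=6) 99(c=8)]
  22. access 41: HIT, count now 5. Cache: [23(c=3) 41(c=5) 29(c=6) 99(c=8)]
  23. access 99: HIT, count now 9. Cache: [23(c=3) 41(c=5) 29(c=6) 99(c=9)]
  24. access 13: MISS, evict 23(c=3). Cache: [13(c=1) 41(c=5) 29(c=6) 99(c=9)]
Total: 19 hits, 5 misses, 1 evictions

Answer: MHMHHHHHHMHHHHMHHHHHHHHM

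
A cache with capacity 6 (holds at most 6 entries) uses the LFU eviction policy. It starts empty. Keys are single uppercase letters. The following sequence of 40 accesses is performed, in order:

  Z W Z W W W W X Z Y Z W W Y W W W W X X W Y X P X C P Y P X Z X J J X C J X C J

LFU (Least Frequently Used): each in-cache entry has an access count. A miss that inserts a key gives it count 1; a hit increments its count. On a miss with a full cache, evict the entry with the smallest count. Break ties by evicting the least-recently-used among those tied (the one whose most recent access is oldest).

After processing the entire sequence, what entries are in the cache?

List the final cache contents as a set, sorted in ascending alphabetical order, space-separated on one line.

Answer: J P W X Y Z

Derivation:
LFU simulation (capacity=6):
  1. access Z: MISS. Cache: [Z(c=1)]
  2. access W: MISS. Cache: [Z(c=1) W(c=1)]
  3. access Z: HIT, count now 2. Cache: [W(c=1) Z(c=2)]
  4. access W: HIT, count now 2. Cache: [Z(c=2) W(c=2)]
  5. access W: HIT, count now 3. Cache: [Z(c=2) W(c=3)]
  6. access W: HIT, count now 4. Cache: [Z(c=2) W(c=4)]
  7. access W: HIT, count now 5. Cache: [Z(c=2) W(c=5)]
  8. access X: MISS. Cache: [X(c=1) Z(c=2) W(c=5)]
  9. access Z: HIT, count now 3. Cache: [X(c=1) Z(c=3) W(c=5)]
  10. access Y: MISS. Cache: [X(c=1) Y(c=1) Z(c=3) W(c=5)]
  11. access Z: HIT, count now 4. Cache: [X(c=1) Y(c=1) Z(c=4) W(c=5)]
  12. access W: HIT, count now 6. Cache: [X(c=1) Y(c=1) Z(c=4) W(c=6)]
  13. access W: HIT, count now 7. Cache: [X(c=1) Y(c=1) Z(c=4) W(c=7)]
  14. access Y: HIT, count now 2. Cache: [X(c=1) Y(c=2) Z(c=4) W(c=7)]
  15. access W: HIT, count now 8. Cache: [X(c=1) Y(c=2) Z(c=4) W(c=8)]
  16. access W: HIT, count now 9. Cache: [X(c=1) Y(c=2) Z(c=4) W(c=9)]
  17. access W: HIT, count now 10. Cache: [X(c=1) Y(c=2) Z(c=4) W(c=10)]
  18. access W: HIT, count now 11. Cache: [X(c=1) Y(c=2) Z(c=4) W(c=11)]
  19. access X: HIT, count now 2. Cache: [Y(c=2) X(c=2) Z(c=4) W(c=11)]
  20. access X: HIT, count now 3. Cache: [Y(c=2) X(c=3) Z(c=4) W(c=11)]
  21. access W: HIT, count now 12. Cache: [Y(c=2) X(c=3) Z(c=4) W(c=12)]
  22. access Y: HIT, count now 3. Cache: [X(c=3) Y(c=3) Z(c=4) W(c=12)]
  23. access X: HIT, count now 4. Cache: [Y(c=3) Z(c=4) X(c=4) W(c=12)]
  24. access P: MISS. Cache: [P(c=1) Y(c=3) Z(c=4) X(c=4) W(c=12)]
  25. access X: HIT, count now 5. Cache: [P(c=1) Y(c=3) Z(c=4) X(c=5) W(c=12)]
  26. access C: MISS. Cache: [P(c=1) C(c=1) Y(c=3) Z(c=4) X(c=5) W(c=12)]
  27. access P: HIT, count now 2. Cache: [C(c=1) P(c=2) Y(c=3) Z(c=4) X(c=5) W(c=12)]
  28. access Y: HIT, count now 4. Cache: [C(c=1) P(c=2) Z(c=4) Y(c=4) X(c=5) W(c=12)]
  29. access P: HIT, count now 3. Cache: [C(c=1) P(c=3) Z(c=4) Y(c=4) X(c=5) W(c=12)]
  30. access X: HIT, count now 6. Cache: [C(c=1) P(c=3) Z(c=4) Y(c=4) X(c=6) W(c=12)]
  31. access Z: HIT, count now 5. Cache: [C(c=1) P(c=3) Y(c=4) Z(c=5) X(c=6) W(c=12)]
  32. access X: HIT, count now 7. Cache: [C(c=1) P(c=3) Y(c=4) Z(c=5) X(c=7) W(c=12)]
  33. access J: MISS, evict C(c=1). Cache: [J(c=1) P(c=3) Y(c=4) Z(c=5) X(c=7) W(c=12)]
  34. access J: HIT, count now 2. Cache: [J(c=2) P(c=3) Y(c=4) Z(c=5) X(c=7) W(c=12)]
  35. access X: HIT, count now 8. Cache: [J(c=2) P(c=3) Y(c=4) Z(c=5) X(c=8) W(c=12)]
  36. access C: MISS, evict J(c=2). Cache: [C(c=1) P(c=3) Y(c=4) Z(c=5) X(c=8) W(c=12)]
  37. access J: MISS, evict C(c=1). Cache: [J(c=1) P(c=3) Y(c=4) Z(c=5) X(c=8) W(c=12)]
  38. access X: HIT, count now 9. Cache: [J(c=1) P(c=3) Y(c=4) Z(c=5) X(c=9) W(c=12)]
  39. access C: MISS, evict J(c=1). Cache: [C(c=1) P(c=3) Y(c=4) Z(c=5) X(c=9) W(c=12)]
  40. access J: MISS, evict C(c=1). Cache: [J(c=1) P(c=3) Y(c=4) Z(c=5) X(c=9) W(c=12)]
Total: 29 hits, 11 misses, 5 evictions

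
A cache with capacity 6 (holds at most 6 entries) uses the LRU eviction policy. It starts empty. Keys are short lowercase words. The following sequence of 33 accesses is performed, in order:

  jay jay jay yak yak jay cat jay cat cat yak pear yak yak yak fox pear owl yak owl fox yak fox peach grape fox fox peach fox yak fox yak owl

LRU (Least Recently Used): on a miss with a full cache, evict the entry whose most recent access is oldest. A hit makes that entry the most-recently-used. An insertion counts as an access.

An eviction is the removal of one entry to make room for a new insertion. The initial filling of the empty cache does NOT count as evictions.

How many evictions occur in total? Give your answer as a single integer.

Answer: 2

Derivation:
LRU simulation (capacity=6):
  1. access jay: MISS. Cache (LRU->MRU): [jay]
  2. access jay: HIT. Cache (LRU->MRU): [jay]
  3. access jay: HIT. Cache (LRU->MRU): [jay]
  4. access yak: MISS. Cache (LRU->MRU): [jay yak]
  5. access yak: HIT. Cache (LRU->MRU): [jay yak]
  6. access jay: HIT. Cache (LRU->MRU): [yak jay]
  7. access cat: MISS. Cache (LRU->MRU): [yak jay cat]
  8. access jay: HIT. Cache (LRU->MRU): [yak cat jay]
  9. access cat: HIT. Cache (LRU->MRU): [yak jay cat]
  10. access cat: HIT. Cache (LRU->MRU): [yak jay cat]
  11. access yak: HIT. Cache (LRU->MRU): [jay cat yak]
  12. access pear: MISS. Cache (LRU->MRU): [jay cat yak pear]
  13. access yak: HIT. Cache (LRU->MRU): [jay cat pear yak]
  14. access yak: HIT. Cache (LRU->MRU): [jay cat pear yak]
  15. access yak: HIT. Cache (LRU->MRU): [jay cat pear yak]
  16. access fox: MISS. Cache (LRU->MRU): [jay cat pear yak fox]
  17. access pear: HIT. Cache (LRU->MRU): [jay cat yak fox pear]
  18. access owl: MISS. Cache (LRU->MRU): [jay cat yak fox pear owl]
  19. access yak: HIT. Cache (LRU->MRU): [jay cat fox pear owl yak]
  20. access owl: HIT. Cache (LRU->MRU): [jay cat fox pear yak owl]
  21. access fox: HIT. Cache (LRU->MRU): [jay cat pear yak owl fox]
  22. access yak: HIT. Cache (LRU->MRU): [jay cat pear owl fox yak]
  23. access fox: HIT. Cache (LRU->MRU): [jay cat pear owl yak fox]
  24. access peach: MISS, evict jay. Cache (LRU->MRU): [cat pear owl yak fox peach]
  25. access grape: MISS, evict cat. Cache (LRU->MRU): [pear owl yak fox peach grape]
  26. access fox: HIT. Cache (LRU->MRU): [pear owl yak peach grape fox]
  27. access fox: HIT. Cache (LRU->MRU): [pear owl yak peach grape fox]
  28. access peach: HIT. Cache (LRU->MRU): [pear owl yak grape fox peach]
  29. access fox: HIT. Cache (LRU->MRU): [pear owl yak grape peach fox]
  30. access yak: HIT. Cache (LRU->MRU): [pear owl grape peach fox yak]
  31. access fox: HIT. Cache (LRU->MRU): [pear owl grape peach yak fox]
  32. access yak: HIT. Cache (LRU->MRU): [pear owl grape peach fox yak]
  33. access owl: HIT. Cache (LRU->MRU): [pear grape peach fox yak owl]
Total: 25 hits, 8 misses, 2 evictions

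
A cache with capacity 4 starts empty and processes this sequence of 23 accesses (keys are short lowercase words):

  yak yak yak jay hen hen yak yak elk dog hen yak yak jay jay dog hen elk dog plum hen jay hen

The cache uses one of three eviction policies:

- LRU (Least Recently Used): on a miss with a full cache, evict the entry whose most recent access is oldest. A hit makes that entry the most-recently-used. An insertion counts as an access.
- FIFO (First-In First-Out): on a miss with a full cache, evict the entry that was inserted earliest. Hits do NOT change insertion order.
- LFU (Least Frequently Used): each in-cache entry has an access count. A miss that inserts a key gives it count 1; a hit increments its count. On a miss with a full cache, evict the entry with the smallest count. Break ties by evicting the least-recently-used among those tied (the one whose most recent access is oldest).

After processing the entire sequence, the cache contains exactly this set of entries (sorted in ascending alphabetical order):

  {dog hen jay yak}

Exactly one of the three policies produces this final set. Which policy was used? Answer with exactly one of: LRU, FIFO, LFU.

Simulating under each policy and comparing final sets:
  LRU: final set = {dog hen jay plum} -> differs
  FIFO: final set = {dog hen jay plum} -> differs
  LFU: final set = {dog hen jay yak} -> MATCHES target
Only LFU produces the target set.

Answer: LFU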